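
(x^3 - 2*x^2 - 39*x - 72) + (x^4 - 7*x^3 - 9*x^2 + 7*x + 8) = x^4 - 6*x^3 - 11*x^2 - 32*x - 64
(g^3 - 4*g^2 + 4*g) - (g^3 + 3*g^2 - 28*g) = -7*g^2 + 32*g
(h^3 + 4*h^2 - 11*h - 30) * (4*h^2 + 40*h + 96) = 4*h^5 + 56*h^4 + 212*h^3 - 176*h^2 - 2256*h - 2880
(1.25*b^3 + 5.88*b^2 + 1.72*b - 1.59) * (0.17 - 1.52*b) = -1.9*b^4 - 8.7251*b^3 - 1.6148*b^2 + 2.7092*b - 0.2703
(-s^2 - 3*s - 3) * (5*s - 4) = -5*s^3 - 11*s^2 - 3*s + 12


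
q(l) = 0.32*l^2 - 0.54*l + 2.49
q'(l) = 0.64*l - 0.54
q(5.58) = 9.44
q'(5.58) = 3.03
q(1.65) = 2.47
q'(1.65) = 0.52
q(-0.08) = 2.54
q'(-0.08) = -0.59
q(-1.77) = 4.45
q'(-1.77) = -1.67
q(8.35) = 20.29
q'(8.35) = 4.80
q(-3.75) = 9.02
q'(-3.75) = -2.94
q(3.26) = 4.13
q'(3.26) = 1.55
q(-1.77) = 4.45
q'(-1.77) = -1.67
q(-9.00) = 33.27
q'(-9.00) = -6.30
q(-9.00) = 33.27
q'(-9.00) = -6.30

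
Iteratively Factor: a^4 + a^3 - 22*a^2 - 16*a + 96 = (a - 4)*(a^3 + 5*a^2 - 2*a - 24) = (a - 4)*(a + 4)*(a^2 + a - 6) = (a - 4)*(a + 3)*(a + 4)*(a - 2)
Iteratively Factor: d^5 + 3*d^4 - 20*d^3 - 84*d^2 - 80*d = (d)*(d^4 + 3*d^3 - 20*d^2 - 84*d - 80) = d*(d + 2)*(d^3 + d^2 - 22*d - 40) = d*(d + 2)*(d + 4)*(d^2 - 3*d - 10) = d*(d - 5)*(d + 2)*(d + 4)*(d + 2)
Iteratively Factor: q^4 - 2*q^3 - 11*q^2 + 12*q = (q - 4)*(q^3 + 2*q^2 - 3*q) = (q - 4)*(q - 1)*(q^2 + 3*q) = q*(q - 4)*(q - 1)*(q + 3)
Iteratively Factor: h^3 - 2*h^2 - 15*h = (h - 5)*(h^2 + 3*h) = (h - 5)*(h + 3)*(h)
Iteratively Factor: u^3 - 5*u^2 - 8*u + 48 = (u - 4)*(u^2 - u - 12) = (u - 4)^2*(u + 3)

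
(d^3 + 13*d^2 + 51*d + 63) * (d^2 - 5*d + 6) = d^5 + 8*d^4 - 8*d^3 - 114*d^2 - 9*d + 378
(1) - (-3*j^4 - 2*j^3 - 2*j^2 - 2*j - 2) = 3*j^4 + 2*j^3 + 2*j^2 + 2*j + 3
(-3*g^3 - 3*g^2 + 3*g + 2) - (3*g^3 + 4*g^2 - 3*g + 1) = -6*g^3 - 7*g^2 + 6*g + 1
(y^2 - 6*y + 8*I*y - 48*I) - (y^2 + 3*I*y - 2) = -6*y + 5*I*y + 2 - 48*I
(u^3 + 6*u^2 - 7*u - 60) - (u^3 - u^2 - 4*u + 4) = 7*u^2 - 3*u - 64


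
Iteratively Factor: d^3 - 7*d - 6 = (d + 1)*(d^2 - d - 6) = (d - 3)*(d + 1)*(d + 2)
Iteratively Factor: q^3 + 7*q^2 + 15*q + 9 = (q + 3)*(q^2 + 4*q + 3) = (q + 3)^2*(q + 1)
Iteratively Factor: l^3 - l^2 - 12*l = (l)*(l^2 - l - 12) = l*(l - 4)*(l + 3)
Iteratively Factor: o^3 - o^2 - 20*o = (o)*(o^2 - o - 20) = o*(o + 4)*(o - 5)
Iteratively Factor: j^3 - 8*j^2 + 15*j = (j)*(j^2 - 8*j + 15) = j*(j - 3)*(j - 5)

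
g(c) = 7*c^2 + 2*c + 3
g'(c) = 14*c + 2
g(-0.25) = 2.94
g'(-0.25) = -1.50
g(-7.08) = 339.72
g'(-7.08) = -97.12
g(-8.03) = 438.31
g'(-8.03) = -110.42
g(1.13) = 14.20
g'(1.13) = 17.82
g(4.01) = 123.58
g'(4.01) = 58.14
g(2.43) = 49.19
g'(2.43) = 36.02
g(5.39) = 217.14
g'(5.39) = 77.46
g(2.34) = 46.01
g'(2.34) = 34.76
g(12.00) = 1035.00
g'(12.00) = 170.00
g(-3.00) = 60.00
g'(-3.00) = -40.00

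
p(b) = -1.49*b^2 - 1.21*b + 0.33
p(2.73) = -14.08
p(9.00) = -131.25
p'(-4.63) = 12.59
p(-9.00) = -109.47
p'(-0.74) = 1.00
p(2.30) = -10.34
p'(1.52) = -5.74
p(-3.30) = -11.90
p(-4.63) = -26.01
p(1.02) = -2.45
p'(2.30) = -8.06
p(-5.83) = -43.26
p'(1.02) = -4.25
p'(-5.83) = 16.16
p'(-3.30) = 8.62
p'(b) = -2.98*b - 1.21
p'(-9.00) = 25.61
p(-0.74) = 0.41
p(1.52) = -4.95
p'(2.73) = -9.35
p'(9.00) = -28.03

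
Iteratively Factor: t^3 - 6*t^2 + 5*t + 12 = (t - 4)*(t^2 - 2*t - 3) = (t - 4)*(t - 3)*(t + 1)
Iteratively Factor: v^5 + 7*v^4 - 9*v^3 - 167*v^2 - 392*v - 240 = (v + 1)*(v^4 + 6*v^3 - 15*v^2 - 152*v - 240) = (v - 5)*(v + 1)*(v^3 + 11*v^2 + 40*v + 48) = (v - 5)*(v + 1)*(v + 3)*(v^2 + 8*v + 16) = (v - 5)*(v + 1)*(v + 3)*(v + 4)*(v + 4)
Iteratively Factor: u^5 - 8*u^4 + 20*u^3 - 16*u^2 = (u - 2)*(u^4 - 6*u^3 + 8*u^2) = (u - 2)^2*(u^3 - 4*u^2) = u*(u - 2)^2*(u^2 - 4*u) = u*(u - 4)*(u - 2)^2*(u)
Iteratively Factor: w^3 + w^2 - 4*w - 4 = (w - 2)*(w^2 + 3*w + 2) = (w - 2)*(w + 1)*(w + 2)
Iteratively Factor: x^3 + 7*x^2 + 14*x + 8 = (x + 1)*(x^2 + 6*x + 8) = (x + 1)*(x + 4)*(x + 2)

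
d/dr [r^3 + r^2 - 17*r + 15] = 3*r^2 + 2*r - 17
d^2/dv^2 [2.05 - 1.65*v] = 0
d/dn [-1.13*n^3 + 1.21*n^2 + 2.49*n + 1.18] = -3.39*n^2 + 2.42*n + 2.49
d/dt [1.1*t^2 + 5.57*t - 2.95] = 2.2*t + 5.57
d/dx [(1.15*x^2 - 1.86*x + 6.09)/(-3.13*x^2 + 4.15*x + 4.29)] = (-1.0493*x^2 + 47.9904*x - 33.2529)/(9.7969*x^4 - 25.979*x^3 - 9.6329*x^2 + 35.607*x + 18.4041)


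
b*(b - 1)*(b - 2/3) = b^3 - 5*b^2/3 + 2*b/3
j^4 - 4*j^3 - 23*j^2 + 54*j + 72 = (j - 6)*(j - 3)*(j + 1)*(j + 4)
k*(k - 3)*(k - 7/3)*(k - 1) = k^4 - 19*k^3/3 + 37*k^2/3 - 7*k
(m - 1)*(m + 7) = m^2 + 6*m - 7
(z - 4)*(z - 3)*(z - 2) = z^3 - 9*z^2 + 26*z - 24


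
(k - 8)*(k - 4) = k^2 - 12*k + 32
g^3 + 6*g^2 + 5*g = g*(g + 1)*(g + 5)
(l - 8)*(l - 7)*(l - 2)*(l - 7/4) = l^4 - 75*l^3/4 + 463*l^2/4 - 525*l/2 + 196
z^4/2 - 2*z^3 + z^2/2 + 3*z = z*(z/2 + 1/2)*(z - 3)*(z - 2)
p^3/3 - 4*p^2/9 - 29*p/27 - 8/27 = (p/3 + 1/3)*(p - 8/3)*(p + 1/3)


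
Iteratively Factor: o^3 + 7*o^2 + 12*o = (o + 4)*(o^2 + 3*o) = (o + 3)*(o + 4)*(o)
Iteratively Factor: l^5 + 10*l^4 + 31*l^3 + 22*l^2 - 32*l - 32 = (l + 2)*(l^4 + 8*l^3 + 15*l^2 - 8*l - 16) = (l + 2)*(l + 4)*(l^3 + 4*l^2 - l - 4) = (l - 1)*(l + 2)*(l + 4)*(l^2 + 5*l + 4) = (l - 1)*(l + 2)*(l + 4)^2*(l + 1)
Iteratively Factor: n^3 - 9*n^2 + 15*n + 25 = (n + 1)*(n^2 - 10*n + 25) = (n - 5)*(n + 1)*(n - 5)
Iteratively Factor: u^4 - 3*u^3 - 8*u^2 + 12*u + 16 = (u + 1)*(u^3 - 4*u^2 - 4*u + 16) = (u - 2)*(u + 1)*(u^2 - 2*u - 8) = (u - 2)*(u + 1)*(u + 2)*(u - 4)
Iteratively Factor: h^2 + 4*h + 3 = (h + 3)*(h + 1)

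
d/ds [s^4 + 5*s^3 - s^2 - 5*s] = 4*s^3 + 15*s^2 - 2*s - 5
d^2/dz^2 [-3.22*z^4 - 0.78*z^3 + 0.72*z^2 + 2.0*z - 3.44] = -38.64*z^2 - 4.68*z + 1.44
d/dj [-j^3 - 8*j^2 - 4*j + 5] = -3*j^2 - 16*j - 4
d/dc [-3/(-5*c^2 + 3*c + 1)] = 3*(3 - 10*c)/(-5*c^2 + 3*c + 1)^2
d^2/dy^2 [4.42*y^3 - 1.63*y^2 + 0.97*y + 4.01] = 26.52*y - 3.26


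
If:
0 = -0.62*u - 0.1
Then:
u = -0.16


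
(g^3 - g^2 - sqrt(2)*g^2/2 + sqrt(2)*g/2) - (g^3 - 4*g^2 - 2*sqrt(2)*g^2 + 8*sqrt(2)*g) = 3*sqrt(2)*g^2/2 + 3*g^2 - 15*sqrt(2)*g/2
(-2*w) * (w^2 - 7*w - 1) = -2*w^3 + 14*w^2 + 2*w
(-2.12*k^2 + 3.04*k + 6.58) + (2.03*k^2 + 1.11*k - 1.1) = -0.0900000000000003*k^2 + 4.15*k + 5.48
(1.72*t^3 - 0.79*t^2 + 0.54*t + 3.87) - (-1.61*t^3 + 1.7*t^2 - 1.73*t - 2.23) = 3.33*t^3 - 2.49*t^2 + 2.27*t + 6.1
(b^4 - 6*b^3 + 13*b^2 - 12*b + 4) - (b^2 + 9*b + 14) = b^4 - 6*b^3 + 12*b^2 - 21*b - 10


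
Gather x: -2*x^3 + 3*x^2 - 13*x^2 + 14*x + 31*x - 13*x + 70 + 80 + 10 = -2*x^3 - 10*x^2 + 32*x + 160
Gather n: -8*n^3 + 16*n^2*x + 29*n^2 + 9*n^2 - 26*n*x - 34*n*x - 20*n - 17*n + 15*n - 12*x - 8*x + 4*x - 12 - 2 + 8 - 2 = -8*n^3 + n^2*(16*x + 38) + n*(-60*x - 22) - 16*x - 8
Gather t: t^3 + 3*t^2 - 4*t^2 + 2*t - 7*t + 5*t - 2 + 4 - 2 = t^3 - t^2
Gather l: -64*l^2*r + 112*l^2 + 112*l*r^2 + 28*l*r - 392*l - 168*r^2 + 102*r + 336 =l^2*(112 - 64*r) + l*(112*r^2 + 28*r - 392) - 168*r^2 + 102*r + 336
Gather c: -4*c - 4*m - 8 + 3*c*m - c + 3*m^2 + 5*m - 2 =c*(3*m - 5) + 3*m^2 + m - 10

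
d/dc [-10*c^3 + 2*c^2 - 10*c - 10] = -30*c^2 + 4*c - 10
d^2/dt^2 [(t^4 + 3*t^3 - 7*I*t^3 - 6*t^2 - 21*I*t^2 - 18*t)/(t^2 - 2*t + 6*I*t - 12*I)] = (2*t^6 + t^5*(-12 + 36*I) + t^4*(-192 - 216*I) + t^3*(480 + 748*I) + t^2*(2088 - 3024*I) + t*(-2592 + 4752*I) + 4320 + 6912*I)/(t^6 + t^5*(-6 + 18*I) + t^4*(-96 - 108*I) + 640*t^3 + t^2*(-1296 + 1152*I) + t*(864 - 2592*I) + 1728*I)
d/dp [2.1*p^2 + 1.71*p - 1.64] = 4.2*p + 1.71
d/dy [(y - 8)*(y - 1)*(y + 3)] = 3*y^2 - 12*y - 19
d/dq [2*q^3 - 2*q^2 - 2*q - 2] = 6*q^2 - 4*q - 2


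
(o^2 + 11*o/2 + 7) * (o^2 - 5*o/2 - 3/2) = o^4 + 3*o^3 - 33*o^2/4 - 103*o/4 - 21/2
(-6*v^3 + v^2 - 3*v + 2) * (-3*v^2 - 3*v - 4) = 18*v^5 + 15*v^4 + 30*v^3 - v^2 + 6*v - 8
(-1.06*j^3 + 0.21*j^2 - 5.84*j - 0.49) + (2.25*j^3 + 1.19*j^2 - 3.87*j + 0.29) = 1.19*j^3 + 1.4*j^2 - 9.71*j - 0.2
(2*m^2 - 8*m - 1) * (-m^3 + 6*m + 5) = -2*m^5 + 8*m^4 + 13*m^3 - 38*m^2 - 46*m - 5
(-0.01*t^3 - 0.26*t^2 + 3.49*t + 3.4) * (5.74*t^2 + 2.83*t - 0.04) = -0.0574*t^5 - 1.5207*t^4 + 19.2972*t^3 + 29.4031*t^2 + 9.4824*t - 0.136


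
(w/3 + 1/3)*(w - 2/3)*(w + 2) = w^3/3 + 7*w^2/9 - 4/9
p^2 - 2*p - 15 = (p - 5)*(p + 3)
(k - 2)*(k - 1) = k^2 - 3*k + 2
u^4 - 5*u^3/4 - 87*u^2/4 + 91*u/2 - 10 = (u - 4)*(u - 2)*(u - 1/4)*(u + 5)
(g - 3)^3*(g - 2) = g^4 - 11*g^3 + 45*g^2 - 81*g + 54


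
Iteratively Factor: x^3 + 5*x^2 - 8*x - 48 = (x - 3)*(x^2 + 8*x + 16) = (x - 3)*(x + 4)*(x + 4)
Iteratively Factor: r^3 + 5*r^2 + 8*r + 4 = (r + 2)*(r^2 + 3*r + 2) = (r + 1)*(r + 2)*(r + 2)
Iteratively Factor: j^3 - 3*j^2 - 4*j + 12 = (j - 2)*(j^2 - j - 6) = (j - 3)*(j - 2)*(j + 2)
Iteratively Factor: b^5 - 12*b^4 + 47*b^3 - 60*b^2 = (b - 5)*(b^4 - 7*b^3 + 12*b^2) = b*(b - 5)*(b^3 - 7*b^2 + 12*b) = b^2*(b - 5)*(b^2 - 7*b + 12) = b^2*(b - 5)*(b - 4)*(b - 3)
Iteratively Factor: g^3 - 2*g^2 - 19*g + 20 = (g - 5)*(g^2 + 3*g - 4) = (g - 5)*(g - 1)*(g + 4)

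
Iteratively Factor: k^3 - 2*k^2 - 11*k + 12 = (k + 3)*(k^2 - 5*k + 4) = (k - 4)*(k + 3)*(k - 1)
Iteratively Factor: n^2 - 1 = (n - 1)*(n + 1)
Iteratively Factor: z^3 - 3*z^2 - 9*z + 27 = (z - 3)*(z^2 - 9) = (z - 3)^2*(z + 3)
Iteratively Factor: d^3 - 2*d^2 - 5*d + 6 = (d - 1)*(d^2 - d - 6) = (d - 3)*(d - 1)*(d + 2)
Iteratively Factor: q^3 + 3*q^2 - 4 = (q - 1)*(q^2 + 4*q + 4) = (q - 1)*(q + 2)*(q + 2)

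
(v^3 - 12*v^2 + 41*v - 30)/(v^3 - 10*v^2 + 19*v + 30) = (v - 1)/(v + 1)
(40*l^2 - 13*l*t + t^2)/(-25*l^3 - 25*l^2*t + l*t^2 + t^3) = (-8*l + t)/(5*l^2 + 6*l*t + t^2)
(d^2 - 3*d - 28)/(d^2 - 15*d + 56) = (d + 4)/(d - 8)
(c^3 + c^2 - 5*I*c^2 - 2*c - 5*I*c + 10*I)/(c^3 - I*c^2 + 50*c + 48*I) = (c^3 + c^2*(1 - 5*I) - c*(2 + 5*I) + 10*I)/(c^3 - I*c^2 + 50*c + 48*I)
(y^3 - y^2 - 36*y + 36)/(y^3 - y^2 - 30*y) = (y^2 + 5*y - 6)/(y*(y + 5))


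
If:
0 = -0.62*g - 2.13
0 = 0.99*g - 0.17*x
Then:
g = -3.44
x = -20.01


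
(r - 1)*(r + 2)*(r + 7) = r^3 + 8*r^2 + 5*r - 14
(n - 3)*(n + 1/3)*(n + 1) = n^3 - 5*n^2/3 - 11*n/3 - 1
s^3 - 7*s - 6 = (s - 3)*(s + 1)*(s + 2)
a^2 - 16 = (a - 4)*(a + 4)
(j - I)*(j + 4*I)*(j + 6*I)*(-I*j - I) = -I*j^4 + 9*j^3 - I*j^3 + 9*j^2 + 14*I*j^2 + 24*j + 14*I*j + 24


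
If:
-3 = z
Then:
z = -3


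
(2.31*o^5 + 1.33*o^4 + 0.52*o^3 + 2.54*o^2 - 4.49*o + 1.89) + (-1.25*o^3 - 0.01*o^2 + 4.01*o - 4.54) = 2.31*o^5 + 1.33*o^4 - 0.73*o^3 + 2.53*o^2 - 0.48*o - 2.65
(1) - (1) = 0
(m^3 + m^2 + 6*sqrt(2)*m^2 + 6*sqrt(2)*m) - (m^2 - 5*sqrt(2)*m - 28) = m^3 + 6*sqrt(2)*m^2 + 11*sqrt(2)*m + 28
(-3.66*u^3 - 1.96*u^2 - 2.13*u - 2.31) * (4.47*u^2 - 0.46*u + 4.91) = -16.3602*u^5 - 7.0776*u^4 - 26.5901*u^3 - 18.9695*u^2 - 9.3957*u - 11.3421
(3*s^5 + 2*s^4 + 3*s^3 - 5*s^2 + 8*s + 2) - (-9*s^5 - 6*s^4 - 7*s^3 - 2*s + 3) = 12*s^5 + 8*s^4 + 10*s^3 - 5*s^2 + 10*s - 1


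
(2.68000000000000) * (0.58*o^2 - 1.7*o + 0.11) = 1.5544*o^2 - 4.556*o + 0.2948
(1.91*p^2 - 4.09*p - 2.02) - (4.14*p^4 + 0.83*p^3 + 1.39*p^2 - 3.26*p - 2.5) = -4.14*p^4 - 0.83*p^3 + 0.52*p^2 - 0.83*p + 0.48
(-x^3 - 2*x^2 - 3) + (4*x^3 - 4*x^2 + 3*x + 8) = 3*x^3 - 6*x^2 + 3*x + 5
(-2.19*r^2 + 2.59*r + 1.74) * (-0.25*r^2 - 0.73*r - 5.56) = 0.5475*r^4 + 0.9512*r^3 + 9.8507*r^2 - 15.6706*r - 9.6744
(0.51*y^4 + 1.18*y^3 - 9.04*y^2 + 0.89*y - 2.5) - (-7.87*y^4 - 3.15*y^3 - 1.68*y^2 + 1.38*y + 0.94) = 8.38*y^4 + 4.33*y^3 - 7.36*y^2 - 0.49*y - 3.44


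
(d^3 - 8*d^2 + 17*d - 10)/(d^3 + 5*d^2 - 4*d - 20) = (d^2 - 6*d + 5)/(d^2 + 7*d + 10)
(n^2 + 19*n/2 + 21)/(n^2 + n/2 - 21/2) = (n + 6)/(n - 3)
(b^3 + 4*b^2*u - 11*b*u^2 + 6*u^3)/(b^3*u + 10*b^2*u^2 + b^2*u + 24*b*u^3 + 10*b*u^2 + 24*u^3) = (b^2 - 2*b*u + u^2)/(u*(b^2 + 4*b*u + b + 4*u))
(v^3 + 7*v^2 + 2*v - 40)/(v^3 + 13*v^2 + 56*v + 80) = (v - 2)/(v + 4)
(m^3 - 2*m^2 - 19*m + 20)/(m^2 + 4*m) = m - 6 + 5/m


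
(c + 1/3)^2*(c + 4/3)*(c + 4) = c^4 + 6*c^3 + 9*c^2 + 112*c/27 + 16/27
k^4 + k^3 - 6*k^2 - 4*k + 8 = (k - 2)*(k - 1)*(k + 2)^2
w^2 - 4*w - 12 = (w - 6)*(w + 2)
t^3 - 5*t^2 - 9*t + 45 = (t - 5)*(t - 3)*(t + 3)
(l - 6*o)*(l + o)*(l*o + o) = l^3*o - 5*l^2*o^2 + l^2*o - 6*l*o^3 - 5*l*o^2 - 6*o^3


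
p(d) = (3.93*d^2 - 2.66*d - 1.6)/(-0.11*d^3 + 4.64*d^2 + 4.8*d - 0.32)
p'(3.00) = 0.12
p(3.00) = 0.49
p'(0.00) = 83.31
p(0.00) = 5.00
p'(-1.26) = 29.61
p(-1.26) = 6.56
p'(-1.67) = 3.04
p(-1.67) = 2.70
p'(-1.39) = 10.47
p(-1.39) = 4.27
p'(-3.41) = 0.23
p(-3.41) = 1.28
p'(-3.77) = 0.18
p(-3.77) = 1.20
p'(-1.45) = 7.45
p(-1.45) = 3.74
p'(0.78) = 0.96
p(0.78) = -0.21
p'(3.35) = 0.11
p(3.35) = 0.53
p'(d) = (7.86*d - 2.66)/(-0.11*d^3 + 4.64*d^2 + 4.8*d - 0.32) + (0.33*d^2 - 9.28*d - 4.8)*(3.93*d^2 - 2.66*d - 1.6)/(-0.11*d^3 + 4.64*d^2 + 4.8*d - 0.32)^2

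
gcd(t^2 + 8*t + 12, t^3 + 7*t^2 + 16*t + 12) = t + 2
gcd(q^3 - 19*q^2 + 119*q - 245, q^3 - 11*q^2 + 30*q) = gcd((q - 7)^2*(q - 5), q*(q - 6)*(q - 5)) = q - 5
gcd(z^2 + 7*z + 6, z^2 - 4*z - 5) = z + 1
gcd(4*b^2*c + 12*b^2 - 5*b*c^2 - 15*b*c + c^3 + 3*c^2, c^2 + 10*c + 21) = c + 3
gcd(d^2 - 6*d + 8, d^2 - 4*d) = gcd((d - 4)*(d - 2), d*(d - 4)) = d - 4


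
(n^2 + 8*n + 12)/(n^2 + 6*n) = (n + 2)/n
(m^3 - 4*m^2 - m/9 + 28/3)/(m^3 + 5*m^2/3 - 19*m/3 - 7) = (m^2 - 5*m/3 - 4)/(m^2 + 4*m + 3)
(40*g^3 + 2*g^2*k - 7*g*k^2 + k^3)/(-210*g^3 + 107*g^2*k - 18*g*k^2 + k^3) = (-8*g^2 - 2*g*k + k^2)/(42*g^2 - 13*g*k + k^2)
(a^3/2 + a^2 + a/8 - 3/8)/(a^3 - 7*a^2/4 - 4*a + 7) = (4*a^3 + 8*a^2 + a - 3)/(2*(4*a^3 - 7*a^2 - 16*a + 28))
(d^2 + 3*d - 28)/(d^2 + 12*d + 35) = (d - 4)/(d + 5)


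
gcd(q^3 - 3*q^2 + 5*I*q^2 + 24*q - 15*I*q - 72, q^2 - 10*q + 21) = q - 3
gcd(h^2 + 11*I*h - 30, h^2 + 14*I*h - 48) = h + 6*I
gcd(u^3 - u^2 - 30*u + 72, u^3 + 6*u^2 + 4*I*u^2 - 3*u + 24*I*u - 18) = u + 6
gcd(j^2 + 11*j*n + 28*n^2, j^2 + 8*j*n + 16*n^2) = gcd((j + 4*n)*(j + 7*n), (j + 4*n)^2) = j + 4*n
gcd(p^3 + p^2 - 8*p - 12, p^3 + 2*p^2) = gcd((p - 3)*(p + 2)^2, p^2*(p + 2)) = p + 2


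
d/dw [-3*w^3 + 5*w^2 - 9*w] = -9*w^2 + 10*w - 9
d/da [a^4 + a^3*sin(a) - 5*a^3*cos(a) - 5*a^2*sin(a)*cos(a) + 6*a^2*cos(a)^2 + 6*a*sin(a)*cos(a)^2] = 5*a^3*sin(a) + a^3*cos(a) + 4*a^3 + 3*a^2*sin(a) - 6*a^2*sin(2*a) - 15*a^2*cos(a) - 5*a^2*cos(2*a) - 5*a*sin(2*a) + 3*a*cos(a)/2 + 6*a*cos(2*a) + 9*a*cos(3*a)/2 + 6*a + 3*sin(a)/2 + 3*sin(3*a)/2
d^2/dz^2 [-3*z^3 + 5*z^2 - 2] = 10 - 18*z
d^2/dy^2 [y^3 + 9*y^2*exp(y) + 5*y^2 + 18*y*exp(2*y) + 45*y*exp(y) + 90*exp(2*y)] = 9*y^2*exp(y) + 72*y*exp(2*y) + 81*y*exp(y) + 6*y + 432*exp(2*y) + 108*exp(y) + 10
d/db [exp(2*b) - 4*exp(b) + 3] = 2*(exp(b) - 2)*exp(b)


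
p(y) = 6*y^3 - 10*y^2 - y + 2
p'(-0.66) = 20.04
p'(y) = 18*y^2 - 20*y - 1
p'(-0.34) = 7.88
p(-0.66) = -3.42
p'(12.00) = 2351.00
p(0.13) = 1.71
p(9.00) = 3557.00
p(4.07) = 236.80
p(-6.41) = -1982.72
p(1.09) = -3.20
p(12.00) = 8918.00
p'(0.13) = -3.30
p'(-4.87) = 523.30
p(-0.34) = 0.95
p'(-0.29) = 6.31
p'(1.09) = -1.41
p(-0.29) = 1.30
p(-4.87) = -923.31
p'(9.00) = 1277.00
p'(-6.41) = 866.79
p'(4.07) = 215.77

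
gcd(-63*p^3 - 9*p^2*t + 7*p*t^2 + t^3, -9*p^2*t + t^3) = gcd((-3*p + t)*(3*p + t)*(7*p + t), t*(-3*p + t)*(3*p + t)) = 9*p^2 - t^2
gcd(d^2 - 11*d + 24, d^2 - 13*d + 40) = d - 8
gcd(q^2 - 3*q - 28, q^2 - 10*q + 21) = q - 7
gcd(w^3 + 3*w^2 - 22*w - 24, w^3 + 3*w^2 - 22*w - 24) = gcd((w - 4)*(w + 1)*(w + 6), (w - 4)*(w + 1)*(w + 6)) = w^3 + 3*w^2 - 22*w - 24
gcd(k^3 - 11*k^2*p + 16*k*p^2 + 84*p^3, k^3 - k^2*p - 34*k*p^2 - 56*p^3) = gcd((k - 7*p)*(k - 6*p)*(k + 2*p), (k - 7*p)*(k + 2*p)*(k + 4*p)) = -k^2 + 5*k*p + 14*p^2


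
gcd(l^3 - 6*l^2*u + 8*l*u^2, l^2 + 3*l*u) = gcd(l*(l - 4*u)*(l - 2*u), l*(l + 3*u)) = l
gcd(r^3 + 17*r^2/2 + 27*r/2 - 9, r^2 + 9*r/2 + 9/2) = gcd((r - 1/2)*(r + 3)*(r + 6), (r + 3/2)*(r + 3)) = r + 3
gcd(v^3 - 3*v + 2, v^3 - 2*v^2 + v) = v^2 - 2*v + 1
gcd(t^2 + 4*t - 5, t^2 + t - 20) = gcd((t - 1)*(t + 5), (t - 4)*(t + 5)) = t + 5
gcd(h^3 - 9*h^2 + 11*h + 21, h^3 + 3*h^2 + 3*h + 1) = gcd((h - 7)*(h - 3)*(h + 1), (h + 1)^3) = h + 1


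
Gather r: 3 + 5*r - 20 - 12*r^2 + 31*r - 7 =-12*r^2 + 36*r - 24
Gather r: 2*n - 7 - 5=2*n - 12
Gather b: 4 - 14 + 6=-4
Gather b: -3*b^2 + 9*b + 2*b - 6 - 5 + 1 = -3*b^2 + 11*b - 10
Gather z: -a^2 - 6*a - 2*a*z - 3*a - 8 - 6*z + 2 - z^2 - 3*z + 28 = -a^2 - 9*a - z^2 + z*(-2*a - 9) + 22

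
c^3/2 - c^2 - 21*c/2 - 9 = (c/2 + 1/2)*(c - 6)*(c + 3)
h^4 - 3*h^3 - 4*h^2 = h^2*(h - 4)*(h + 1)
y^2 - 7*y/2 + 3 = (y - 2)*(y - 3/2)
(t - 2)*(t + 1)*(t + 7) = t^3 + 6*t^2 - 9*t - 14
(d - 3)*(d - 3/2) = d^2 - 9*d/2 + 9/2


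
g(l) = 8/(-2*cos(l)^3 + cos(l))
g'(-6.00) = -15.43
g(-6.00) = -9.87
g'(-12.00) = -109.64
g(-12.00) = -22.35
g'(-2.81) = 20.47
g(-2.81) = 10.74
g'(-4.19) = -54.54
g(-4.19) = -31.93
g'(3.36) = 10.45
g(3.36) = 9.04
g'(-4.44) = 82.34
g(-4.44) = -34.77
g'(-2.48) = 359.51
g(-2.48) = 41.37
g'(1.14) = -4.55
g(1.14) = 29.42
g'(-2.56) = 127.74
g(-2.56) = 24.15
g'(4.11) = 148.48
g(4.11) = -39.45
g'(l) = 8*(-6*sin(l)*cos(l)^2 + sin(l))/(-2*cos(l)^3 + cos(l))^2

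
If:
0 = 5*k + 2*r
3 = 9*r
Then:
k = -2/15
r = 1/3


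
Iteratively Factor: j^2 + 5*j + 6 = (j + 2)*(j + 3)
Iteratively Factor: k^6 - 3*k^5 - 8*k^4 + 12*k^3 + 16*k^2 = (k + 1)*(k^5 - 4*k^4 - 4*k^3 + 16*k^2) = (k + 1)*(k + 2)*(k^4 - 6*k^3 + 8*k^2) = (k - 4)*(k + 1)*(k + 2)*(k^3 - 2*k^2) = k*(k - 4)*(k + 1)*(k + 2)*(k^2 - 2*k) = k*(k - 4)*(k - 2)*(k + 1)*(k + 2)*(k)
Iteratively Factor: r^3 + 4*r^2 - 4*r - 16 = (r + 2)*(r^2 + 2*r - 8) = (r + 2)*(r + 4)*(r - 2)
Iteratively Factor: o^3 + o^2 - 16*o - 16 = (o - 4)*(o^2 + 5*o + 4) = (o - 4)*(o + 4)*(o + 1)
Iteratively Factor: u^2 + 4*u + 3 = (u + 3)*(u + 1)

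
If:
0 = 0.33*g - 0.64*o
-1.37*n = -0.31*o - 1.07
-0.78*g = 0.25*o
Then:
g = 0.00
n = 0.78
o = 0.00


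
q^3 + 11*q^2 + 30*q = q*(q + 5)*(q + 6)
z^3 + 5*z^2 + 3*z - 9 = (z - 1)*(z + 3)^2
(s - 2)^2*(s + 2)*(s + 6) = s^4 + 4*s^3 - 16*s^2 - 16*s + 48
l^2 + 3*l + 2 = (l + 1)*(l + 2)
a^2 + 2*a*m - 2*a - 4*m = (a - 2)*(a + 2*m)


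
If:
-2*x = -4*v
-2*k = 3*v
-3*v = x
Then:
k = 0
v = 0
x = 0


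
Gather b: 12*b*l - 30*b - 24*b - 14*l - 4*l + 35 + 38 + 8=b*(12*l - 54) - 18*l + 81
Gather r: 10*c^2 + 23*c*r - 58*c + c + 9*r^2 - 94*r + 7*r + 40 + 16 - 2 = 10*c^2 - 57*c + 9*r^2 + r*(23*c - 87) + 54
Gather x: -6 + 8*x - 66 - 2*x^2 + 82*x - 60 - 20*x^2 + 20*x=-22*x^2 + 110*x - 132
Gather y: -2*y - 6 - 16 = -2*y - 22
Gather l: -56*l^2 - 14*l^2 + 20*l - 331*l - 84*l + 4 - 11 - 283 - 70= -70*l^2 - 395*l - 360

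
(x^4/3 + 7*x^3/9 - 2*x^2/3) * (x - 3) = x^5/3 - 2*x^4/9 - 3*x^3 + 2*x^2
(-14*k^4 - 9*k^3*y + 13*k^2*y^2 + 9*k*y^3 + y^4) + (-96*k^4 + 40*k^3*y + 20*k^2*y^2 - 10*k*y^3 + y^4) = -110*k^4 + 31*k^3*y + 33*k^2*y^2 - k*y^3 + 2*y^4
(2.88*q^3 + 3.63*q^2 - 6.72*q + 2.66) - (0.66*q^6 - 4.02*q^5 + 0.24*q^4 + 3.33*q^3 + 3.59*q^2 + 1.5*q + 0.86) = -0.66*q^6 + 4.02*q^5 - 0.24*q^4 - 0.45*q^3 + 0.04*q^2 - 8.22*q + 1.8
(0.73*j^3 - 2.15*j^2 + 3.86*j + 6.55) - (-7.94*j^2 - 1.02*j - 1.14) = 0.73*j^3 + 5.79*j^2 + 4.88*j + 7.69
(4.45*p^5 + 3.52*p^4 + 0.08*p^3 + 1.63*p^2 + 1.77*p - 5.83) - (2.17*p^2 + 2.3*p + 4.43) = 4.45*p^5 + 3.52*p^4 + 0.08*p^3 - 0.54*p^2 - 0.53*p - 10.26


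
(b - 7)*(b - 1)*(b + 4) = b^3 - 4*b^2 - 25*b + 28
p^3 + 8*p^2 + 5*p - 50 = (p - 2)*(p + 5)^2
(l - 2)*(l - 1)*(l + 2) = l^3 - l^2 - 4*l + 4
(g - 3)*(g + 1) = g^2 - 2*g - 3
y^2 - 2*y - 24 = (y - 6)*(y + 4)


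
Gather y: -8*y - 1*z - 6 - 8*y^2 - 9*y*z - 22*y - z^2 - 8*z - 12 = -8*y^2 + y*(-9*z - 30) - z^2 - 9*z - 18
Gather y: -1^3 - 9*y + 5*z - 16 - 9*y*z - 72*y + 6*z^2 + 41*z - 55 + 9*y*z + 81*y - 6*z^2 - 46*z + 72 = 0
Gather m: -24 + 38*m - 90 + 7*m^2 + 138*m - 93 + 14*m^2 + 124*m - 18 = 21*m^2 + 300*m - 225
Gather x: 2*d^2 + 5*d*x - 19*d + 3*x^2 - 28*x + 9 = 2*d^2 - 19*d + 3*x^2 + x*(5*d - 28) + 9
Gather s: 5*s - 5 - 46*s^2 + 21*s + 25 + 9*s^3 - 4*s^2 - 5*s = 9*s^3 - 50*s^2 + 21*s + 20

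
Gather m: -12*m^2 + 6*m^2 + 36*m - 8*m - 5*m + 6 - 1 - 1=-6*m^2 + 23*m + 4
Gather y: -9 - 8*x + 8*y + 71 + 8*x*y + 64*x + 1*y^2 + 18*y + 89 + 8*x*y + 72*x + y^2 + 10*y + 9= 128*x + 2*y^2 + y*(16*x + 36) + 160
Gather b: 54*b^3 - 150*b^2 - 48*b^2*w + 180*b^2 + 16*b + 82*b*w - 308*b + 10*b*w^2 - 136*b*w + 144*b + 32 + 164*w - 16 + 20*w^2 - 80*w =54*b^3 + b^2*(30 - 48*w) + b*(10*w^2 - 54*w - 148) + 20*w^2 + 84*w + 16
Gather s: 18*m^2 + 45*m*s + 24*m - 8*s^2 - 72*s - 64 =18*m^2 + 24*m - 8*s^2 + s*(45*m - 72) - 64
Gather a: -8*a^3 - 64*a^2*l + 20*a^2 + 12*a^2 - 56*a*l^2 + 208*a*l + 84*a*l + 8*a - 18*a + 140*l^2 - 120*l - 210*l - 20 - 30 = -8*a^3 + a^2*(32 - 64*l) + a*(-56*l^2 + 292*l - 10) + 140*l^2 - 330*l - 50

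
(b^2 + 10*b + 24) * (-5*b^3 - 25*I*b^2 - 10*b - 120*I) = -5*b^5 - 50*b^4 - 25*I*b^4 - 130*b^3 - 250*I*b^3 - 100*b^2 - 720*I*b^2 - 240*b - 1200*I*b - 2880*I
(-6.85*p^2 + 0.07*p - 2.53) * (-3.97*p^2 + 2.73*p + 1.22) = 27.1945*p^4 - 18.9784*p^3 + 1.8782*p^2 - 6.8215*p - 3.0866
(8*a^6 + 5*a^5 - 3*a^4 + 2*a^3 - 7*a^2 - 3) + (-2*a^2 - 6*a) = 8*a^6 + 5*a^5 - 3*a^4 + 2*a^3 - 9*a^2 - 6*a - 3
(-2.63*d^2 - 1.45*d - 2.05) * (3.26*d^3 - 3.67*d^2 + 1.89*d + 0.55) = -8.5738*d^5 + 4.9251*d^4 - 6.3322*d^3 + 3.3365*d^2 - 4.672*d - 1.1275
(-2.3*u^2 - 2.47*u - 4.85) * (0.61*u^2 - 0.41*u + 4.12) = -1.403*u^4 - 0.5637*u^3 - 11.4218*u^2 - 8.1879*u - 19.982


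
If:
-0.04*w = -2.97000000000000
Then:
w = 74.25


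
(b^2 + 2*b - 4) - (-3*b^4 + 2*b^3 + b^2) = 3*b^4 - 2*b^3 + 2*b - 4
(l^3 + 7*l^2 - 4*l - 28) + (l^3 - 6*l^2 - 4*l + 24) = 2*l^3 + l^2 - 8*l - 4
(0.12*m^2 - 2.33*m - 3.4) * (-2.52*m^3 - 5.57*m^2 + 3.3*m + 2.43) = -0.3024*m^5 + 5.2032*m^4 + 21.9421*m^3 + 11.5406*m^2 - 16.8819*m - 8.262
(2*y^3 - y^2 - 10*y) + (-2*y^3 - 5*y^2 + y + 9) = -6*y^2 - 9*y + 9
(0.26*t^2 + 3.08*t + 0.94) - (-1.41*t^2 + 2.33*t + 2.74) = 1.67*t^2 + 0.75*t - 1.8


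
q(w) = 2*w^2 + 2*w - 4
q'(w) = 4*w + 2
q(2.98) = 19.72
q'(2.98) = 13.92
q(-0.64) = -4.46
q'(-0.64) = -0.56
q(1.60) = 4.32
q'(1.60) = 8.40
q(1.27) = 1.77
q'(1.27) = 7.08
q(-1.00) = -4.00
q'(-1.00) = -2.00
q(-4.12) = 21.71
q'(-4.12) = -14.48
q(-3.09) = 8.92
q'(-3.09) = -10.36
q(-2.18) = 1.14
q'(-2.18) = -6.72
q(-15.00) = 416.00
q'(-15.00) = -58.00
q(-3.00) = 8.00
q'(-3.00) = -10.00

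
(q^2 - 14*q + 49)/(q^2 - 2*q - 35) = (q - 7)/(q + 5)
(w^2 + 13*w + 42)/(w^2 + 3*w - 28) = (w + 6)/(w - 4)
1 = 1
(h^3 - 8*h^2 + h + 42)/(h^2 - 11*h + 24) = (h^2 - 5*h - 14)/(h - 8)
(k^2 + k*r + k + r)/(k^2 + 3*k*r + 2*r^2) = (k + 1)/(k + 2*r)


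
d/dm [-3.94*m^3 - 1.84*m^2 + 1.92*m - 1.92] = -11.82*m^2 - 3.68*m + 1.92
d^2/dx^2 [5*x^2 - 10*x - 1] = 10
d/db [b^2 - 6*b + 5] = 2*b - 6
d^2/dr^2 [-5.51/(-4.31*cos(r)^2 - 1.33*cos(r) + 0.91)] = (-409.417244*(1 - cos(r)^2)^2 - 94.754919*cos(r)^3 - 300.898345*cos(r)^2 + 182.841085*cos(r) + 472.132064)/(4.31*cos(r)^2 + 1.33*cos(r) - 0.91)^3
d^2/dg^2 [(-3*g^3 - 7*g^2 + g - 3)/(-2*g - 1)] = 6*(4*g^3 + 6*g^2 + 3*g + 7)/(8*g^3 + 12*g^2 + 6*g + 1)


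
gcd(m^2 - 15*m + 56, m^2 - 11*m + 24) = m - 8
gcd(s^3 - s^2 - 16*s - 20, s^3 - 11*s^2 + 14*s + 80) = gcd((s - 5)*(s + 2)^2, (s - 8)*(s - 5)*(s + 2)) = s^2 - 3*s - 10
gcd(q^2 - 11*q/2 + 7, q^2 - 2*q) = q - 2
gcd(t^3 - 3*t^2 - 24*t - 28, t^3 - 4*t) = t + 2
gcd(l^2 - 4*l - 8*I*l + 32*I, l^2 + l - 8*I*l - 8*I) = l - 8*I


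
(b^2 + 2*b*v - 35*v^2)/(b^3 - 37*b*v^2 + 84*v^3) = (b - 5*v)/(b^2 - 7*b*v + 12*v^2)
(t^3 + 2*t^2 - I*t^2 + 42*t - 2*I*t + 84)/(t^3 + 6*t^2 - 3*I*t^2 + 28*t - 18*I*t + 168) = (t^2 + t*(2 + 6*I) + 12*I)/(t^2 + t*(6 + 4*I) + 24*I)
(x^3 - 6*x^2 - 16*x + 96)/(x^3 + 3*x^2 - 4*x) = (x^2 - 10*x + 24)/(x*(x - 1))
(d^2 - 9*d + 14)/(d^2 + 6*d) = (d^2 - 9*d + 14)/(d*(d + 6))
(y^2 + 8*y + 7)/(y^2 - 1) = (y + 7)/(y - 1)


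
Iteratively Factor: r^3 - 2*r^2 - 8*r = (r + 2)*(r^2 - 4*r) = r*(r + 2)*(r - 4)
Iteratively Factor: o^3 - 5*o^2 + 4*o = (o - 1)*(o^2 - 4*o) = o*(o - 1)*(o - 4)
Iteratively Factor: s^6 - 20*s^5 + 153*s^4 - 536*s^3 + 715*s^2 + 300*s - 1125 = (s - 3)*(s^5 - 17*s^4 + 102*s^3 - 230*s^2 + 25*s + 375) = (s - 5)*(s - 3)*(s^4 - 12*s^3 + 42*s^2 - 20*s - 75) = (s - 5)^2*(s - 3)*(s^3 - 7*s^2 + 7*s + 15) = (s - 5)^2*(s - 3)*(s + 1)*(s^2 - 8*s + 15) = (s - 5)^3*(s - 3)*(s + 1)*(s - 3)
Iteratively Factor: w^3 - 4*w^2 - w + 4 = (w + 1)*(w^2 - 5*w + 4) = (w - 4)*(w + 1)*(w - 1)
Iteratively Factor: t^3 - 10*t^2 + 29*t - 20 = (t - 1)*(t^2 - 9*t + 20) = (t - 5)*(t - 1)*(t - 4)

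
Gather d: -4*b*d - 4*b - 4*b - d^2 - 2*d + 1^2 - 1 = -8*b - d^2 + d*(-4*b - 2)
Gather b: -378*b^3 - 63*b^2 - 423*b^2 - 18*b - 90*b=-378*b^3 - 486*b^2 - 108*b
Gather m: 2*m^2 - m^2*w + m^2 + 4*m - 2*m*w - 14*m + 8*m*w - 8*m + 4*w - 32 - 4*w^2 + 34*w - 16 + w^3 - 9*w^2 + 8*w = m^2*(3 - w) + m*(6*w - 18) + w^3 - 13*w^2 + 46*w - 48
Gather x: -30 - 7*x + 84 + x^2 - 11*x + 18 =x^2 - 18*x + 72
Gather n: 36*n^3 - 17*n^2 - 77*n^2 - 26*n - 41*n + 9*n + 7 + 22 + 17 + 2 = 36*n^3 - 94*n^2 - 58*n + 48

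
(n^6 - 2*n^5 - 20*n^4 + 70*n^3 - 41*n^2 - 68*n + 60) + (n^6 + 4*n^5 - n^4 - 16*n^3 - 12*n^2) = 2*n^6 + 2*n^5 - 21*n^4 + 54*n^3 - 53*n^2 - 68*n + 60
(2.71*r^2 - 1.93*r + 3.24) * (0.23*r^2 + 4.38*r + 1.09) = 0.6233*r^4 + 11.4259*r^3 - 4.7543*r^2 + 12.0875*r + 3.5316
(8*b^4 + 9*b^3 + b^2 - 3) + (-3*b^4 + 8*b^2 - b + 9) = 5*b^4 + 9*b^3 + 9*b^2 - b + 6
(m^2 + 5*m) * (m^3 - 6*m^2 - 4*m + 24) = m^5 - m^4 - 34*m^3 + 4*m^2 + 120*m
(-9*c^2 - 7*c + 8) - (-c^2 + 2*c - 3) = -8*c^2 - 9*c + 11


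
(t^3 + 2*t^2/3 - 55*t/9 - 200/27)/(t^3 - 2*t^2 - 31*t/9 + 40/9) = (t + 5/3)/(t - 1)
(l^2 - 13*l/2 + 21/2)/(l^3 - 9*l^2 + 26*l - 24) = (l - 7/2)/(l^2 - 6*l + 8)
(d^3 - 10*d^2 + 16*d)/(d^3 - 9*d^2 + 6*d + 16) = d/(d + 1)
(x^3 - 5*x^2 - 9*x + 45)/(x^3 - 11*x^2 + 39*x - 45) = (x + 3)/(x - 3)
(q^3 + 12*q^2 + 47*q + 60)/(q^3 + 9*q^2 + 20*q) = (q + 3)/q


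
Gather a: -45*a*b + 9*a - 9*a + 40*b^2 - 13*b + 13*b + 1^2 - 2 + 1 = -45*a*b + 40*b^2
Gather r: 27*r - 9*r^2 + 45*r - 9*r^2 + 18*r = -18*r^2 + 90*r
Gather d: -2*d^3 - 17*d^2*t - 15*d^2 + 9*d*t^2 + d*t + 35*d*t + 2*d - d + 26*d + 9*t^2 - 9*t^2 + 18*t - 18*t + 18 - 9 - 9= -2*d^3 + d^2*(-17*t - 15) + d*(9*t^2 + 36*t + 27)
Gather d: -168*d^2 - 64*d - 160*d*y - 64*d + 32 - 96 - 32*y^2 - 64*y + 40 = -168*d^2 + d*(-160*y - 128) - 32*y^2 - 64*y - 24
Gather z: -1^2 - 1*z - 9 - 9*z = -10*z - 10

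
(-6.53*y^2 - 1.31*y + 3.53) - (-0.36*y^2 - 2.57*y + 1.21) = -6.17*y^2 + 1.26*y + 2.32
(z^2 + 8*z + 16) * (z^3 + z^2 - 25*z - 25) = z^5 + 9*z^4 - z^3 - 209*z^2 - 600*z - 400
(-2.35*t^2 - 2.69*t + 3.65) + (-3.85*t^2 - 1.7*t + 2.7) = -6.2*t^2 - 4.39*t + 6.35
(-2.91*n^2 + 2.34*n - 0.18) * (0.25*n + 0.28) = -0.7275*n^3 - 0.2298*n^2 + 0.6102*n - 0.0504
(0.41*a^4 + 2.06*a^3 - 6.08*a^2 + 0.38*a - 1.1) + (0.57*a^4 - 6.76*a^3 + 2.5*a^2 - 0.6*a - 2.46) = 0.98*a^4 - 4.7*a^3 - 3.58*a^2 - 0.22*a - 3.56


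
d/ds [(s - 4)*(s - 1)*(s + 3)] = 3*s^2 - 4*s - 11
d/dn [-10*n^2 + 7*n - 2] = 7 - 20*n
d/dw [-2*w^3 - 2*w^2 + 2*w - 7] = -6*w^2 - 4*w + 2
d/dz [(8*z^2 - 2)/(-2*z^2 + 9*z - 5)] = 2*(36*z^2 - 44*z + 9)/(4*z^4 - 36*z^3 + 101*z^2 - 90*z + 25)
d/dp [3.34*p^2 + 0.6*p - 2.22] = 6.68*p + 0.6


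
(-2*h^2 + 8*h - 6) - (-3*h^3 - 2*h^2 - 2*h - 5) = 3*h^3 + 10*h - 1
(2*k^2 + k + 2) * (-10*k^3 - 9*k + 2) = -20*k^5 - 10*k^4 - 38*k^3 - 5*k^2 - 16*k + 4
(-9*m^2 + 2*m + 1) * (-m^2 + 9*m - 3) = 9*m^4 - 83*m^3 + 44*m^2 + 3*m - 3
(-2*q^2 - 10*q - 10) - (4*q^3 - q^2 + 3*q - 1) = -4*q^3 - q^2 - 13*q - 9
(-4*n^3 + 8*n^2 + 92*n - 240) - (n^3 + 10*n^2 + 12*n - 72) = -5*n^3 - 2*n^2 + 80*n - 168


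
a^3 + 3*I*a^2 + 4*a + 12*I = (a - 2*I)*(a + 2*I)*(a + 3*I)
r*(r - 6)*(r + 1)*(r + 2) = r^4 - 3*r^3 - 16*r^2 - 12*r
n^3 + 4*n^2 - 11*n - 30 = (n - 3)*(n + 2)*(n + 5)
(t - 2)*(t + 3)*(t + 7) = t^3 + 8*t^2 + t - 42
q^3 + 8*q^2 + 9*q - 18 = (q - 1)*(q + 3)*(q + 6)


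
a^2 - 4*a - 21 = (a - 7)*(a + 3)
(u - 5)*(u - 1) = u^2 - 6*u + 5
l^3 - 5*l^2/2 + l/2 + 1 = (l - 2)*(l - 1)*(l + 1/2)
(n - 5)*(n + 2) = n^2 - 3*n - 10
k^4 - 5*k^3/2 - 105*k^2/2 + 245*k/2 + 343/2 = (k - 7)*(k - 7/2)*(k + 1)*(k + 7)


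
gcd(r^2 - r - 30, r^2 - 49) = 1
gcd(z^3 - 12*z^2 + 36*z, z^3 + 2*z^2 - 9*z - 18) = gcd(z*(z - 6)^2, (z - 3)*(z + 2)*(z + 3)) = 1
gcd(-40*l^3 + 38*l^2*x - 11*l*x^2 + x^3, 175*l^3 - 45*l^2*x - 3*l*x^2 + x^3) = -5*l + x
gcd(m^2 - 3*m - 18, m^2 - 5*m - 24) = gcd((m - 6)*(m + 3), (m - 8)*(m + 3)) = m + 3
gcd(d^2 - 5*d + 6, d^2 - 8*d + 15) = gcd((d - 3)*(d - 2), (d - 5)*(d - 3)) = d - 3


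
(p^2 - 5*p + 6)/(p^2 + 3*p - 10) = (p - 3)/(p + 5)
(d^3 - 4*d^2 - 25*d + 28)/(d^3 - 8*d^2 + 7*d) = (d + 4)/d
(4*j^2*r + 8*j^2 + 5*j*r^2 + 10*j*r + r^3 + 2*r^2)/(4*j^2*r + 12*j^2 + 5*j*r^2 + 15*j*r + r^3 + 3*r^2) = (r + 2)/(r + 3)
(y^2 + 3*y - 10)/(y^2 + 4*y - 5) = (y - 2)/(y - 1)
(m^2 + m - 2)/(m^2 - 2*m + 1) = (m + 2)/(m - 1)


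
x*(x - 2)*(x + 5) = x^3 + 3*x^2 - 10*x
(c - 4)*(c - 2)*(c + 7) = c^3 + c^2 - 34*c + 56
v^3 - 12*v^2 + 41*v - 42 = (v - 7)*(v - 3)*(v - 2)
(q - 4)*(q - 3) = q^2 - 7*q + 12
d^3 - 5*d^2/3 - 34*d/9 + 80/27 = (d - 8/3)*(d - 2/3)*(d + 5/3)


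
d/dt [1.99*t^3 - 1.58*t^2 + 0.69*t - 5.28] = 5.97*t^2 - 3.16*t + 0.69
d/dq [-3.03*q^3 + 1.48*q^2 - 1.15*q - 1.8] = -9.09*q^2 + 2.96*q - 1.15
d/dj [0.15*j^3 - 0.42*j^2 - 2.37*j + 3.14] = 0.45*j^2 - 0.84*j - 2.37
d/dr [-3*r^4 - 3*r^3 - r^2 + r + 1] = -12*r^3 - 9*r^2 - 2*r + 1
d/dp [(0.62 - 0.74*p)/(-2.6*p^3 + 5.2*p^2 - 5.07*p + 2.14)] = (-3.848*p^3 + 8.684*p^2 - 6.448*p + 1.5598)/(6.76*p^6 - 27.04*p^5 + 53.404*p^4 - 63.856*p^3 + 47.9609*p^2 - 21.6996*p + 4.5796)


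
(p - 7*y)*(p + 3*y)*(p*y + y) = p^3*y - 4*p^2*y^2 + p^2*y - 21*p*y^3 - 4*p*y^2 - 21*y^3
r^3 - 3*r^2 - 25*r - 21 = (r - 7)*(r + 1)*(r + 3)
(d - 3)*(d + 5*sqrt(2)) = d^2 - 3*d + 5*sqrt(2)*d - 15*sqrt(2)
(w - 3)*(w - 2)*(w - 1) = w^3 - 6*w^2 + 11*w - 6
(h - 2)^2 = h^2 - 4*h + 4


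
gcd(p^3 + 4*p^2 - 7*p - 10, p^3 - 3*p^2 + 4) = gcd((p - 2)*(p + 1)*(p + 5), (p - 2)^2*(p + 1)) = p^2 - p - 2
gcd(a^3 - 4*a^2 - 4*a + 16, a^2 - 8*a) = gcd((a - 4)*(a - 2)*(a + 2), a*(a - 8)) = 1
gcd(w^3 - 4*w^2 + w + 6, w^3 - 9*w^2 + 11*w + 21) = w^2 - 2*w - 3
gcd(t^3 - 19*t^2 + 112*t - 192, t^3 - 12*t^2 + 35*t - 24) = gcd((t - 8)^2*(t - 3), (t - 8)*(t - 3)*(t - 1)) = t^2 - 11*t + 24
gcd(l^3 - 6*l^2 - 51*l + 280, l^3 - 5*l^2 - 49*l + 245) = l^2 + 2*l - 35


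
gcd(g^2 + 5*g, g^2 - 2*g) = g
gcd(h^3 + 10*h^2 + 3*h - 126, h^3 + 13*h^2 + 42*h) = h^2 + 13*h + 42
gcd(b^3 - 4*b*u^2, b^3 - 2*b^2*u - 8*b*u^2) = b^2 + 2*b*u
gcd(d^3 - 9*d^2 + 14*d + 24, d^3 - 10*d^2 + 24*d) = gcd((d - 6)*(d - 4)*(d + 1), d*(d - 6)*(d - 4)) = d^2 - 10*d + 24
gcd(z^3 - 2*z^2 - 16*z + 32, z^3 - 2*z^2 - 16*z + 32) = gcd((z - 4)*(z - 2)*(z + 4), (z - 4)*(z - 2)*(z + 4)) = z^3 - 2*z^2 - 16*z + 32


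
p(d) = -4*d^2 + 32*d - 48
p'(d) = 32 - 8*d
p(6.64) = -11.88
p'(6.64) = -21.12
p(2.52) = 7.24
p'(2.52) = 11.84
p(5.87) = 2.01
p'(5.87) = -14.96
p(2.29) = 4.30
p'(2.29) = 13.68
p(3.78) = 15.81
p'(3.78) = 1.76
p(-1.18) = -91.33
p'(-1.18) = 41.44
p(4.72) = 13.93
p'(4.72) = -5.76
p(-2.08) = -131.87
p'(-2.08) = 48.64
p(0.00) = -48.00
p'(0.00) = 32.00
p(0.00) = -48.00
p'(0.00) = 32.00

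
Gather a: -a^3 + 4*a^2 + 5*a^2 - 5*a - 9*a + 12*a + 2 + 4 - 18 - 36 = -a^3 + 9*a^2 - 2*a - 48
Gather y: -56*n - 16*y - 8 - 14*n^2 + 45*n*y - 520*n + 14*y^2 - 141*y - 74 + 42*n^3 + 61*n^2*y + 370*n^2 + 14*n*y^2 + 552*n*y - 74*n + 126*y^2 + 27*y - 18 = 42*n^3 + 356*n^2 - 650*n + y^2*(14*n + 140) + y*(61*n^2 + 597*n - 130) - 100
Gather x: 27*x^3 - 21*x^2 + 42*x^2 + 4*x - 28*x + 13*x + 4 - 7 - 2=27*x^3 + 21*x^2 - 11*x - 5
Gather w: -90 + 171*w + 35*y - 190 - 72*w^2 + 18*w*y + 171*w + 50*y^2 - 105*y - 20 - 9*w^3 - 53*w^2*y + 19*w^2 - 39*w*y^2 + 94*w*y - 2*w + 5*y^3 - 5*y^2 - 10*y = -9*w^3 + w^2*(-53*y - 53) + w*(-39*y^2 + 112*y + 340) + 5*y^3 + 45*y^2 - 80*y - 300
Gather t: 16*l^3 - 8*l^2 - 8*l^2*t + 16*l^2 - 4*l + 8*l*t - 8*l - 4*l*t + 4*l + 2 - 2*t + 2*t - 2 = 16*l^3 + 8*l^2 - 8*l + t*(-8*l^2 + 4*l)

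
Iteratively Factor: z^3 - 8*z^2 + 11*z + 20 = (z - 5)*(z^2 - 3*z - 4) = (z - 5)*(z - 4)*(z + 1)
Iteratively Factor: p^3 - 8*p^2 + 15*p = (p)*(p^2 - 8*p + 15) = p*(p - 3)*(p - 5)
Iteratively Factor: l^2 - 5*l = (l - 5)*(l)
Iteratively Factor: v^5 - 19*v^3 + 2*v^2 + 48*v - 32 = (v + 4)*(v^4 - 4*v^3 - 3*v^2 + 14*v - 8) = (v - 4)*(v + 4)*(v^3 - 3*v + 2) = (v - 4)*(v + 2)*(v + 4)*(v^2 - 2*v + 1) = (v - 4)*(v - 1)*(v + 2)*(v + 4)*(v - 1)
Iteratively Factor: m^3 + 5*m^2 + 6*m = (m + 2)*(m^2 + 3*m) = (m + 2)*(m + 3)*(m)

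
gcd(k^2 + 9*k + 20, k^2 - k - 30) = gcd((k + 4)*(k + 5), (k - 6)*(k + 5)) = k + 5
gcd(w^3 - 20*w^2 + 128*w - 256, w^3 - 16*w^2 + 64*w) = w^2 - 16*w + 64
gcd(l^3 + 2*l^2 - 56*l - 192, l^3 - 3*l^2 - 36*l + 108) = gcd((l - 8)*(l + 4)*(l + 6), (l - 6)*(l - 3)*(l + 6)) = l + 6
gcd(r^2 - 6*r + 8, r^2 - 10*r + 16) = r - 2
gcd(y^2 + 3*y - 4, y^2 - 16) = y + 4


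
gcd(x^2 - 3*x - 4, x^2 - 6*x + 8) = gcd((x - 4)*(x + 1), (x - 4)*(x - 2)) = x - 4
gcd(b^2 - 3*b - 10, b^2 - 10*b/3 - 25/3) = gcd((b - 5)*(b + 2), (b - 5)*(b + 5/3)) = b - 5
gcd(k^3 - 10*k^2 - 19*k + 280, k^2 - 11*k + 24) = k - 8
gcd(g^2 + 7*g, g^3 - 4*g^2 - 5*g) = g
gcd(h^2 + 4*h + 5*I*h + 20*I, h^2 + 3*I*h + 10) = h + 5*I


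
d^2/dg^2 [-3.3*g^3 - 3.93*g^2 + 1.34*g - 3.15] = -19.8*g - 7.86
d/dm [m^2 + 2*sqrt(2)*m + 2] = 2*m + 2*sqrt(2)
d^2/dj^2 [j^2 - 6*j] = 2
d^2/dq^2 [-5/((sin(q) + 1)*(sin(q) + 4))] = 5*(4*sin(q)^3 + 11*sin(q)^2 - 8*sin(q) - 42)/((sin(q) + 1)^2*(sin(q) + 4)^3)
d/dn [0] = 0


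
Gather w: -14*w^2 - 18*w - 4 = -14*w^2 - 18*w - 4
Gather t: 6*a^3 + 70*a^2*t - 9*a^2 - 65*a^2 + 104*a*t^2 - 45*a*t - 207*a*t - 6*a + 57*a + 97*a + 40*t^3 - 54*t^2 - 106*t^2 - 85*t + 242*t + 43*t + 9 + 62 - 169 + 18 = 6*a^3 - 74*a^2 + 148*a + 40*t^3 + t^2*(104*a - 160) + t*(70*a^2 - 252*a + 200) - 80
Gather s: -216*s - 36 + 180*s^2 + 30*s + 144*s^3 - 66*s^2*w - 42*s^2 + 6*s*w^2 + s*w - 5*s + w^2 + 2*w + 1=144*s^3 + s^2*(138 - 66*w) + s*(6*w^2 + w - 191) + w^2 + 2*w - 35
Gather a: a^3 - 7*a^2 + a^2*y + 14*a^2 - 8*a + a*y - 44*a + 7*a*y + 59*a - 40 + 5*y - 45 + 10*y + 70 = a^3 + a^2*(y + 7) + a*(8*y + 7) + 15*y - 15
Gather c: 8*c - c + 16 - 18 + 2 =7*c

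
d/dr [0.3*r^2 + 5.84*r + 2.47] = 0.6*r + 5.84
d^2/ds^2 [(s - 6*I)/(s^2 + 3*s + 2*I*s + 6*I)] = 2*((s - 6*I)*(2*s + 3 + 2*I)^2 + (-3*s - 3 + 4*I)*(s^2 + 3*s + 2*I*s + 6*I))/(s^2 + 3*s + 2*I*s + 6*I)^3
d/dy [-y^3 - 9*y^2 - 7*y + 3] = -3*y^2 - 18*y - 7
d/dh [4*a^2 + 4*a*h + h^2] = 4*a + 2*h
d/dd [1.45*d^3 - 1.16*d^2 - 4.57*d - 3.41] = 4.35*d^2 - 2.32*d - 4.57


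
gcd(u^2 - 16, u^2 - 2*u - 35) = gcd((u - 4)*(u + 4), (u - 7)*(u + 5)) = 1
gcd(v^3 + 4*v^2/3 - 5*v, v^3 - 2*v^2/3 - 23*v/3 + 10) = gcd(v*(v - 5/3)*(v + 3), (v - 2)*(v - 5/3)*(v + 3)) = v^2 + 4*v/3 - 5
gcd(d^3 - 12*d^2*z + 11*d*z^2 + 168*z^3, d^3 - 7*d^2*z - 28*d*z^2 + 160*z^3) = -d + 8*z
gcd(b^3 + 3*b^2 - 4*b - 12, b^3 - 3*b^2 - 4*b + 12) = b^2 - 4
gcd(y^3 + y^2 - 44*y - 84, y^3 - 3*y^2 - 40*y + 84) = y^2 - y - 42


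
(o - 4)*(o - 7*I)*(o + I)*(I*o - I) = I*o^4 + 6*o^3 - 5*I*o^3 - 30*o^2 + 11*I*o^2 + 24*o - 35*I*o + 28*I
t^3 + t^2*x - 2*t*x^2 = t*(t - x)*(t + 2*x)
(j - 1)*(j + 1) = j^2 - 1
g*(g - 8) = g^2 - 8*g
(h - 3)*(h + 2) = h^2 - h - 6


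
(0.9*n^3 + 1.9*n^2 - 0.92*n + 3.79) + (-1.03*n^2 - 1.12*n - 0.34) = 0.9*n^3 + 0.87*n^2 - 2.04*n + 3.45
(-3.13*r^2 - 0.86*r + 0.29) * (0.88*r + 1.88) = -2.7544*r^3 - 6.6412*r^2 - 1.3616*r + 0.5452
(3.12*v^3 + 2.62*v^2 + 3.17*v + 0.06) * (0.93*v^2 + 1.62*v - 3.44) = 2.9016*v^5 + 7.491*v^4 - 3.5403*v^3 - 3.8216*v^2 - 10.8076*v - 0.2064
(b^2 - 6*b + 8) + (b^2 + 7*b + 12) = 2*b^2 + b + 20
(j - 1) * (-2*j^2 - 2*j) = -2*j^3 + 2*j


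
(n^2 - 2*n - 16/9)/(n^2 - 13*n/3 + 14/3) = (9*n^2 - 18*n - 16)/(3*(3*n^2 - 13*n + 14))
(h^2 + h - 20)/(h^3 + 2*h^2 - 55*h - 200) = (h - 4)/(h^2 - 3*h - 40)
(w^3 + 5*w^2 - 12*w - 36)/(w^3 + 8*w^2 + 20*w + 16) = (w^2 + 3*w - 18)/(w^2 + 6*w + 8)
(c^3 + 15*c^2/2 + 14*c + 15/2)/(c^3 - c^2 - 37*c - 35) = (c + 3/2)/(c - 7)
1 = 1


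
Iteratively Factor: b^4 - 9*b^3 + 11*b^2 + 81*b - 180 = (b - 5)*(b^3 - 4*b^2 - 9*b + 36) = (b - 5)*(b - 4)*(b^2 - 9) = (b - 5)*(b - 4)*(b + 3)*(b - 3)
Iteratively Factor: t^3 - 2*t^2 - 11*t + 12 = (t - 4)*(t^2 + 2*t - 3) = (t - 4)*(t - 1)*(t + 3)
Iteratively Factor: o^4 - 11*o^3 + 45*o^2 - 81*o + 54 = (o - 2)*(o^3 - 9*o^2 + 27*o - 27) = (o - 3)*(o - 2)*(o^2 - 6*o + 9) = (o - 3)^2*(o - 2)*(o - 3)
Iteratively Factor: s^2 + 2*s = (s + 2)*(s)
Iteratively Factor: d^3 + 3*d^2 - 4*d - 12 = (d - 2)*(d^2 + 5*d + 6) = (d - 2)*(d + 3)*(d + 2)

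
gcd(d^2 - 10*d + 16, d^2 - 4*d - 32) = d - 8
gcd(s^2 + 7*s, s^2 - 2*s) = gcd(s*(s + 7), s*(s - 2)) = s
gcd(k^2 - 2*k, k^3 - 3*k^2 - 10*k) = k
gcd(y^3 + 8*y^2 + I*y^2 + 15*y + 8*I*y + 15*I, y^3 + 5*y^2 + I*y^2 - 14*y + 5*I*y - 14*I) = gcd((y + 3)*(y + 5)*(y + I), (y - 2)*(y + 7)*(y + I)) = y + I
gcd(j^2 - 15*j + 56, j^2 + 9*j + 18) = 1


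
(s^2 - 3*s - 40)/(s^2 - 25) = (s - 8)/(s - 5)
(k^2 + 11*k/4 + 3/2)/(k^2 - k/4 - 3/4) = (k + 2)/(k - 1)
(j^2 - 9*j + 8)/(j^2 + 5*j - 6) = (j - 8)/(j + 6)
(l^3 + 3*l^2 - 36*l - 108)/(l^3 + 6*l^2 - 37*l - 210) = (l^2 + 9*l + 18)/(l^2 + 12*l + 35)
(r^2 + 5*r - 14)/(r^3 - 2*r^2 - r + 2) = (r + 7)/(r^2 - 1)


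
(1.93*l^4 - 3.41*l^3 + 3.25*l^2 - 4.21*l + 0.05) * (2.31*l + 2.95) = 4.4583*l^5 - 2.1836*l^4 - 2.552*l^3 - 0.137599999999999*l^2 - 12.304*l + 0.1475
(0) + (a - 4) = a - 4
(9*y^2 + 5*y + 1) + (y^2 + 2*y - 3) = 10*y^2 + 7*y - 2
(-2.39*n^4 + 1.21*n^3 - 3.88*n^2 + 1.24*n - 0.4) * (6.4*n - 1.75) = -15.296*n^5 + 11.9265*n^4 - 26.9495*n^3 + 14.726*n^2 - 4.73*n + 0.7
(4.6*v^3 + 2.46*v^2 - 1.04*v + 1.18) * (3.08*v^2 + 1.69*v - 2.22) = 14.168*v^5 + 15.3508*v^4 - 9.2578*v^3 - 3.5844*v^2 + 4.303*v - 2.6196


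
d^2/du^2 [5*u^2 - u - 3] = 10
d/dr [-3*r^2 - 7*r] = -6*r - 7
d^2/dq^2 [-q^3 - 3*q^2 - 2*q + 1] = -6*q - 6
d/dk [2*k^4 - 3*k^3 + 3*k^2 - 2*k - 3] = 8*k^3 - 9*k^2 + 6*k - 2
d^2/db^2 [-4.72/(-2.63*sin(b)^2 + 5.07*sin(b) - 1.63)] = (-130.591072*sin(b)^4 + 188.810856*sin(b)^3 + 155.496152*sin(b)^2 - 416.628264*sin(b) + 202.18592)/(2.63*sin(b)^2 - 5.07*sin(b) + 1.63)^3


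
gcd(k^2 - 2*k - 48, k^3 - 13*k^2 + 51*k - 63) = 1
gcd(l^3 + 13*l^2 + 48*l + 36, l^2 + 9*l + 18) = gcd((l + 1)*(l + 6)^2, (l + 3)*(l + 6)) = l + 6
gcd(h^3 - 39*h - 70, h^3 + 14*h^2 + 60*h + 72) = h + 2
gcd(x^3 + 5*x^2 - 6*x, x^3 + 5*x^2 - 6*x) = x^3 + 5*x^2 - 6*x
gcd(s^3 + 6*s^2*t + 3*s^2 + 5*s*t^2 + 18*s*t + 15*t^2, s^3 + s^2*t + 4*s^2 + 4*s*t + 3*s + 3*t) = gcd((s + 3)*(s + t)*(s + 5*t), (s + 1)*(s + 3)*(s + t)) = s^2 + s*t + 3*s + 3*t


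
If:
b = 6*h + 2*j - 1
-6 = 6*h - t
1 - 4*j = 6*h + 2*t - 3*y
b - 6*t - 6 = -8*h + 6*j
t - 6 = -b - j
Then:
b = 130/9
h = -133/18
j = 269/9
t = -115/3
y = -22/27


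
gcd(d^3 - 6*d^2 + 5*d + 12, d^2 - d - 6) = d - 3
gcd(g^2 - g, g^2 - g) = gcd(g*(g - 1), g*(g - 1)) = g^2 - g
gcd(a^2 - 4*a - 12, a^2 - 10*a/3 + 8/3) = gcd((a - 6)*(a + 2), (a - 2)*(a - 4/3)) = 1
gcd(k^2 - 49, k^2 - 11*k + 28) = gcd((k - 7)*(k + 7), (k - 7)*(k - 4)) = k - 7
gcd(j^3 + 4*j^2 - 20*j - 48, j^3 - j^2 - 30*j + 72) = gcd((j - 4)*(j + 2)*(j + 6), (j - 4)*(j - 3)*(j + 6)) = j^2 + 2*j - 24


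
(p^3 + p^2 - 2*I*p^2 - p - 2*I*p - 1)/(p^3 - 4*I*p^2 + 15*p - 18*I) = (p^2 + p*(1 - I) - I)/(p^2 - 3*I*p + 18)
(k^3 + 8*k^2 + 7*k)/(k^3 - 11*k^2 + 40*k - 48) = k*(k^2 + 8*k + 7)/(k^3 - 11*k^2 + 40*k - 48)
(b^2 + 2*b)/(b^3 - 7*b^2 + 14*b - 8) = b*(b + 2)/(b^3 - 7*b^2 + 14*b - 8)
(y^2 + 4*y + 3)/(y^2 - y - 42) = (y^2 + 4*y + 3)/(y^2 - y - 42)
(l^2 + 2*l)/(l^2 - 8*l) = (l + 2)/(l - 8)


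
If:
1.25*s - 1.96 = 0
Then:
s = 1.57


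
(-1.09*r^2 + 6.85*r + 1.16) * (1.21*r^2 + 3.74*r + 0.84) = -1.3189*r^4 + 4.2119*r^3 + 26.107*r^2 + 10.0924*r + 0.9744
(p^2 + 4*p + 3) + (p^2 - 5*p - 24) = 2*p^2 - p - 21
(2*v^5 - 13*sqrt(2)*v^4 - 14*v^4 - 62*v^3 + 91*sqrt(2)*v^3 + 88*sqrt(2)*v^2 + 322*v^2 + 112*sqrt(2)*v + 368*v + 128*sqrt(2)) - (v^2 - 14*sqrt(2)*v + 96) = 2*v^5 - 13*sqrt(2)*v^4 - 14*v^4 - 62*v^3 + 91*sqrt(2)*v^3 + 88*sqrt(2)*v^2 + 321*v^2 + 126*sqrt(2)*v + 368*v - 96 + 128*sqrt(2)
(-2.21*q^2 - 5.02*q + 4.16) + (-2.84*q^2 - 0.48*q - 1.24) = -5.05*q^2 - 5.5*q + 2.92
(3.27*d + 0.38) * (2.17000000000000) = 7.0959*d + 0.8246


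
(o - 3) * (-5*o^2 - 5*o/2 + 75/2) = -5*o^3 + 25*o^2/2 + 45*o - 225/2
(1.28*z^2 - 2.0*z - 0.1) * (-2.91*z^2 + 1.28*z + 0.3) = -3.7248*z^4 + 7.4584*z^3 - 1.885*z^2 - 0.728*z - 0.03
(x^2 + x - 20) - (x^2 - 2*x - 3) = 3*x - 17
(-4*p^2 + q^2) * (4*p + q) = -16*p^3 - 4*p^2*q + 4*p*q^2 + q^3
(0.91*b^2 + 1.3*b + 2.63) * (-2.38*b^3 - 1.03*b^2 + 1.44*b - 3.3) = -2.1658*b^5 - 4.0313*b^4 - 6.288*b^3 - 3.8399*b^2 - 0.5028*b - 8.679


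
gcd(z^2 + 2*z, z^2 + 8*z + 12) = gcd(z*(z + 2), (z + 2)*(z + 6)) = z + 2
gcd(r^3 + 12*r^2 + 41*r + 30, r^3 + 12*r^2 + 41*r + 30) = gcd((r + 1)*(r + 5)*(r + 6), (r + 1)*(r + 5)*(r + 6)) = r^3 + 12*r^2 + 41*r + 30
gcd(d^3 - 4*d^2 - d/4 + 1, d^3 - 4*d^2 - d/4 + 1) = d^3 - 4*d^2 - d/4 + 1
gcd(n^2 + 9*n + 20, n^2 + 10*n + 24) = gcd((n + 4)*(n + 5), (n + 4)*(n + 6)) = n + 4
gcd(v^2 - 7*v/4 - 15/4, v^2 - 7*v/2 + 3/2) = v - 3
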